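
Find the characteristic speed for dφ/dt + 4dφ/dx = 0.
Speed = 4. Information travels along x - 4t = const (rightward).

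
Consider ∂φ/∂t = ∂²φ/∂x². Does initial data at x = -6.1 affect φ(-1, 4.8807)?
Yes, for any finite x. The heat equation has infinite propagation speed, so all initial data affects all points at any t > 0.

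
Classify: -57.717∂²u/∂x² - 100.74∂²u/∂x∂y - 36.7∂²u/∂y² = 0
Hyperbolic (discriminant = 1675.692).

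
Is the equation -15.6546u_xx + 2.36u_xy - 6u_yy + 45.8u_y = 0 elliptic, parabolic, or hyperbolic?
Computing B² - 4AC with A = -15.6546, B = 2.36, C = -6: discriminant = -370.1408 (negative). Answer: elliptic.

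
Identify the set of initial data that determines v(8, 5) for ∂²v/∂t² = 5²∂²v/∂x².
Domain of dependence: [-17, 33]. Signals travel at speed 5, so data within |x - 8| ≤ 5·5 = 25 can reach the point.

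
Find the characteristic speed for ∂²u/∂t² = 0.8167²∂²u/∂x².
Speed = 0.8167. Information travels along characteristics x = x₀ ± 0.8167t.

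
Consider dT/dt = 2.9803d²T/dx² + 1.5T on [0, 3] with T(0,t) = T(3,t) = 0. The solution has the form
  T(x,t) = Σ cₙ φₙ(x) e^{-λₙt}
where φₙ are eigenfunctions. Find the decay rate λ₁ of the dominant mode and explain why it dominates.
Eigenvalues: λₙ = 2.9803n²π²/3² - 1.5.
First three modes:
  n=1: λ₁ = 2.9803π²/3² - 1.5 ≈ 1.768
  n=2: λ₂ = 11.9212π²/3² - 1.5 ≈ 11.573
  n=3: λ₃ = 26.8227π²/3² - 1.5 ≈ 27.914
Since 2.9803π²/3² ≈ 3.268 > 1.5, all λₙ > 0.
The n=1 mode decays slowest → dominates as t → ∞.
Asymptotic: T ~ c₁ sin(πx/3) e^{-λ₁t} with decay rate λ₁ ≈ 1.768.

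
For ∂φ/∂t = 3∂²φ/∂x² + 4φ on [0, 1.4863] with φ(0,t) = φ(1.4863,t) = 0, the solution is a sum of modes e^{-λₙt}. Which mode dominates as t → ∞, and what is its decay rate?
Eigenvalues: λₙ = 3n²π²/1.4863² - 4.
First three modes:
  n=1: λ₁ = 3π²/1.4863² - 4 ≈ 9.403
  n=2: λ₂ = 12π²/1.4863² - 4 ≈ 49.613
  n=3: λ₃ = 27π²/1.4863² - 4 ≈ 116.629
Since 3π²/1.4863² ≈ 13.403 > 4, all λₙ > 0.
The n=1 mode decays slowest → dominates as t → ∞.
Asymptotic: φ ~ c₁ sin(πx/1.4863) e^{-λ₁t} with decay rate λ₁ ≈ 9.403.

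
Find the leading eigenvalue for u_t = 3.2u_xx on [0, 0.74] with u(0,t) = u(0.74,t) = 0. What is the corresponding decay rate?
Eigenvalues: λₙ = 3.2n²π²/0.74².
First three modes:
  n=1: λ₁ = 3.2π²/0.74² ≈ 57.675
  n=2: λ₂ = 12.8π²/0.74² ≈ 230.699 (4× faster decay)
  n=3: λ₃ = 28.8π²/0.74² ≈ 519.073 (9× faster decay)
As t → ∞, higher modes decay exponentially faster. The n=1 mode dominates: u ~ c₁ sin(πx/0.74) e^{-λ₁t}.
Decay rate: λ₁ = 3.2π²/0.74² ≈ 57.675.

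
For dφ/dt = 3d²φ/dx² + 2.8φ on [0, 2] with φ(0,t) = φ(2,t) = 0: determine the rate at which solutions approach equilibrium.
Eigenvalues: λₙ = 3n²π²/2² - 2.8.
First three modes:
  n=1: λ₁ = 3π²/2² - 2.8 ≈ 4.602
  n=2: λ₂ = 12π²/2² - 2.8 ≈ 26.809
  n=3: λ₃ = 27π²/2² - 2.8 ≈ 63.82
Since 3π²/2² ≈ 7.402 > 2.8, all λₙ > 0.
The n=1 mode decays slowest → dominates as t → ∞.
Asymptotic: φ ~ c₁ sin(πx/2) e^{-λ₁t} with decay rate λ₁ ≈ 4.602.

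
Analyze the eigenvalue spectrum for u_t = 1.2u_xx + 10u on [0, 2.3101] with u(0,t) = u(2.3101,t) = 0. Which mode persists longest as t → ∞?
Eigenvalues: λₙ = 1.2n²π²/2.3101² - 10.
First three modes:
  n=1: λ₁ = 1.2π²/2.3101² - 10 ≈ -7.781
  n=2: λ₂ = 4.8π²/2.3101² - 10 ≈ -1.123
  n=3: λ₃ = 10.8π²/2.3101² - 10 ≈ 9.974
Since 1.2π²/2.3101² ≈ 2.219 < 10, λ₁ < 0.
The n=1 mode grows fastest (−λₙ is largest for n=1) → dominates.
Asymptotic: u ~ c₁ sin(πx/2.3101) e^{7.781t} (exponential growth at rate −λ₁ ≈ 7.781).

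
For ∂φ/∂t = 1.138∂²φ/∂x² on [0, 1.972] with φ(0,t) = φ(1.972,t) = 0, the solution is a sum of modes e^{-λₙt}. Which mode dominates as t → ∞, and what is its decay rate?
Eigenvalues: λₙ = 1.138n²π²/1.972².
First three modes:
  n=1: λ₁ = 1.138π²/1.972² ≈ 2.888
  n=2: λ₂ = 4.552π²/1.972² ≈ 11.553 (4× faster decay)
  n=3: λ₃ = 10.242π²/1.972² ≈ 25.994 (9× faster decay)
As t → ∞, higher modes decay exponentially faster. The n=1 mode dominates: φ ~ c₁ sin(πx/1.972) e^{-λ₁t}.
Decay rate: λ₁ = 1.138π²/1.972² ≈ 2.888.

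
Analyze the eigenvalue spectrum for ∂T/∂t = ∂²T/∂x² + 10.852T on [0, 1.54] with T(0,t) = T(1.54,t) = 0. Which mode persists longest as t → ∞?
Eigenvalues: λₙ = n²π²/1.54² - 10.852.
First three modes:
  n=1: λ₁ = π²/1.54² - 10.852 ≈ -6.69
  n=2: λ₂ = 4π²/1.54² - 10.852 ≈ 5.794
  n=3: λ₃ = 9π²/1.54² - 10.852 ≈ 26.602
Since π²/1.54² ≈ 4.162 < 10.852, λ₁ < 0.
The n=1 mode grows fastest (−λₙ is largest for n=1) → dominates.
Asymptotic: T ~ c₁ sin(πx/1.54) e^{6.69t} (exponential growth at rate −λ₁ ≈ 6.69).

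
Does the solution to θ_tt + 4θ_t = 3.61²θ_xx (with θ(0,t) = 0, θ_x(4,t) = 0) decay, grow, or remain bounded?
θ → 0. Damping (γ=4) dissipates energy; oscillations decay exponentially.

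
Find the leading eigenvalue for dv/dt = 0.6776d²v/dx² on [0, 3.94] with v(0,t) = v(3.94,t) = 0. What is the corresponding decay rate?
Eigenvalues: λₙ = 0.6776n²π²/3.94².
First three modes:
  n=1: λ₁ = 0.6776π²/3.94² ≈ 0.431
  n=2: λ₂ = 2.7104π²/3.94² ≈ 1.723 (4× faster decay)
  n=3: λ₃ = 6.0984π²/3.94² ≈ 3.877 (9× faster decay)
As t → ∞, higher modes decay exponentially faster. The n=1 mode dominates: v ~ c₁ sin(πx/3.94) e^{-λ₁t}.
Decay rate: λ₁ = 0.6776π²/3.94² ≈ 0.431.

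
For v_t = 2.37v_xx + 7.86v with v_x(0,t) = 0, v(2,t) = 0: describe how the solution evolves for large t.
v grows unboundedly. Reaction dominates diffusion (r=7.86 > κπ²/(4L²)≈1.46); solution grows exponentially.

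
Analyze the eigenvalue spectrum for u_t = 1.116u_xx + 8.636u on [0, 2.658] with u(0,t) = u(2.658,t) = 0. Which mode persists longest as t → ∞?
Eigenvalues: λₙ = 1.116n²π²/2.658² - 8.636.
First three modes:
  n=1: λ₁ = 1.116π²/2.658² - 8.636 ≈ -7.077
  n=2: λ₂ = 4.464π²/2.658² - 8.636 ≈ -2.4
  n=3: λ₃ = 10.044π²/2.658² - 8.636 ≈ 5.395
Since 1.116π²/2.658² ≈ 1.559 < 8.636, λ₁ < 0.
The n=1 mode grows fastest (−λₙ is largest for n=1) → dominates.
Asymptotic: u ~ c₁ sin(πx/2.658) e^{7.077t} (exponential growth at rate −λ₁ ≈ 7.077).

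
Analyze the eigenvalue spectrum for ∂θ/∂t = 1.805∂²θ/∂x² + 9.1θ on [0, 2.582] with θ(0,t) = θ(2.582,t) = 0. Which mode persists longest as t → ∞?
Eigenvalues: λₙ = 1.805n²π²/2.582² - 9.1.
First three modes:
  n=1: λ₁ = 1.805π²/2.582² - 9.1 ≈ -6.428
  n=2: λ₂ = 7.22π²/2.582² - 9.1 ≈ 1.589
  n=3: λ₃ = 16.245π²/2.582² - 9.1 ≈ 14.95
Since 1.805π²/2.582² ≈ 2.672 < 9.1, λ₁ < 0.
The n=1 mode grows fastest (−λₙ is largest for n=1) → dominates.
Asymptotic: θ ~ c₁ sin(πx/2.582) e^{6.428t} (exponential growth at rate −λ₁ ≈ 6.428).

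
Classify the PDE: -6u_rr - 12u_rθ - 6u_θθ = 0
A = -6, B = -12, C = -6. Discriminant B² - 4AC = 0. Since 0 = 0, parabolic.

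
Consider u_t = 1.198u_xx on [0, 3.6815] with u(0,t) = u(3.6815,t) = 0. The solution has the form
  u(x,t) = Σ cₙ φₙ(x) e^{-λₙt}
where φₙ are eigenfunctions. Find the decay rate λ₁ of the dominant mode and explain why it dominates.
Eigenvalues: λₙ = 1.198n²π²/3.6815².
First three modes:
  n=1: λ₁ = 1.198π²/3.6815² ≈ 0.872
  n=2: λ₂ = 4.792π²/3.6815² ≈ 3.49 (4× faster decay)
  n=3: λ₃ = 10.782π²/3.6815² ≈ 7.851 (9× faster decay)
As t → ∞, higher modes decay exponentially faster. The n=1 mode dominates: u ~ c₁ sin(πx/3.6815) e^{-λ₁t}.
Decay rate: λ₁ = 1.198π²/3.6815² ≈ 0.872.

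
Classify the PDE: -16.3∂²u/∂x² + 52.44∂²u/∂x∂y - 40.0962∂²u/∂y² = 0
A = -16.3, B = 52.44, C = -40.0962. Discriminant B² - 4AC = 135.68136. Since 135.68136 > 0, hyperbolic.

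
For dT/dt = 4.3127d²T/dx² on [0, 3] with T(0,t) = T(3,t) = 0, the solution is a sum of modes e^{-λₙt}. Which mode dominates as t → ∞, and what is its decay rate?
Eigenvalues: λₙ = 4.3127n²π²/3².
First three modes:
  n=1: λ₁ = 4.3127π²/3² ≈ 4.729
  n=2: λ₂ = 17.2508π²/3² ≈ 18.918 (4× faster decay)
  n=3: λ₃ = 38.8143π²/3² ≈ 42.565 (9× faster decay)
As t → ∞, higher modes decay exponentially faster. The n=1 mode dominates: T ~ c₁ sin(πx/3) e^{-λ₁t}.
Decay rate: λ₁ = 4.3127π²/3² ≈ 4.729.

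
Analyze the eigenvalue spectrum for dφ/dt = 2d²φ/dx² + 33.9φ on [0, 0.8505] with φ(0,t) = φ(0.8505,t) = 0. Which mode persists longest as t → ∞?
Eigenvalues: λₙ = 2n²π²/0.8505² - 33.9.
First three modes:
  n=1: λ₁ = 2π²/0.8505² - 33.9 ≈ -6.611
  n=2: λ₂ = 8π²/0.8505² - 33.9 ≈ 75.254
  n=3: λ₃ = 18π²/0.8505² - 33.9 ≈ 211.697
Since 2π²/0.8505² ≈ 27.289 < 33.9, λ₁ < 0.
The n=1 mode grows fastest (−λₙ is largest for n=1) → dominates.
Asymptotic: φ ~ c₁ sin(πx/0.8505) e^{6.611t} (exponential growth at rate −λ₁ ≈ 6.611).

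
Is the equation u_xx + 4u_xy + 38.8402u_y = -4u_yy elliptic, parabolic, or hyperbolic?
Rewriting in standard form: u_xx + 4u_xy + 4u_yy + 38.8402u_y = 0. Computing B² - 4AC with A = 1, B = 4, C = 4: discriminant = 0 (zero). Answer: parabolic.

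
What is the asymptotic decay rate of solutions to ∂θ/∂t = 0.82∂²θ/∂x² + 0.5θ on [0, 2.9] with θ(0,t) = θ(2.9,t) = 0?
Eigenvalues: λₙ = 0.82n²π²/2.9² - 0.5.
First three modes:
  n=1: λ₁ = 0.82π²/2.9² - 0.5 ≈ 0.462
  n=2: λ₂ = 3.28π²/2.9² - 0.5 ≈ 3.349
  n=3: λ₃ = 7.38π²/2.9² - 0.5 ≈ 8.161
Since 0.82π²/2.9² ≈ 0.962 > 0.5, all λₙ > 0.
The n=1 mode decays slowest → dominates as t → ∞.
Asymptotic: θ ~ c₁ sin(πx/2.9) e^{-λ₁t} with decay rate λ₁ ≈ 0.462.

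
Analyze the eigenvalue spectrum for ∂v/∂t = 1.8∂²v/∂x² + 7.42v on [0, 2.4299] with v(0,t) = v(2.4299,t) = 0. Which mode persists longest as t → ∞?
Eigenvalues: λₙ = 1.8n²π²/2.4299² - 7.42.
First three modes:
  n=1: λ₁ = 1.8π²/2.4299² - 7.42 ≈ -4.411
  n=2: λ₂ = 7.2π²/2.4299² - 7.42 ≈ 4.615
  n=3: λ₃ = 16.2π²/2.4299² - 7.42 ≈ 19.659
Since 1.8π²/2.4299² ≈ 3.009 < 7.42, λ₁ < 0.
The n=1 mode grows fastest (−λₙ is largest for n=1) → dominates.
Asymptotic: v ~ c₁ sin(πx/2.4299) e^{4.411t} (exponential growth at rate −λ₁ ≈ 4.411).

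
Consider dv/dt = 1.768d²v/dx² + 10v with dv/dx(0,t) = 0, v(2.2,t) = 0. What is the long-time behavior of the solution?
As t → ∞, v grows unboundedly. Reaction dominates diffusion (r=10 > κπ²/(4L²)≈0.9); solution grows exponentially.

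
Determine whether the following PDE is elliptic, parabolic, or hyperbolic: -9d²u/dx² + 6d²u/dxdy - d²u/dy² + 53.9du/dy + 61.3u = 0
Coefficients: A = -9, B = 6, C = -1. B² - 4AC = 0, which is zero, so the equation is parabolic.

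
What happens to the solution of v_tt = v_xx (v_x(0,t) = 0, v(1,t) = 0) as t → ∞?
v oscillates (no decay). Energy is conserved; the solution oscillates indefinitely as standing waves.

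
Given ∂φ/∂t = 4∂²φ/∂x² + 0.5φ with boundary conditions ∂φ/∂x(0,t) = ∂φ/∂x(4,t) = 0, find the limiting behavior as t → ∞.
φ grows unboundedly. With Neumann BCs the constant mode has diffusion eigenvalue 0, so any r > 0 makes it grow like e^(0.5t); solution grows exponentially.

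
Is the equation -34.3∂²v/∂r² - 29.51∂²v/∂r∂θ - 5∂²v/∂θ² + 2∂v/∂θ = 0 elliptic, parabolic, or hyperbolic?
Computing B² - 4AC with A = -34.3, B = -29.51, C = -5: discriminant = 184.8401 (positive). Answer: hyperbolic.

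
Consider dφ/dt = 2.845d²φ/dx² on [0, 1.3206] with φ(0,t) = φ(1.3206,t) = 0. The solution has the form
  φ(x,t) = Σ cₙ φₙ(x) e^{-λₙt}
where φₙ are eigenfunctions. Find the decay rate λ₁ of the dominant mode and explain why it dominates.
Eigenvalues: λₙ = 2.845n²π²/1.3206².
First three modes:
  n=1: λ₁ = 2.845π²/1.3206² ≈ 16.101
  n=2: λ₂ = 11.38π²/1.3206² ≈ 64.402 (4× faster decay)
  n=3: λ₃ = 25.605π²/1.3206² ≈ 144.905 (9× faster decay)
As t → ∞, higher modes decay exponentially faster. The n=1 mode dominates: φ ~ c₁ sin(πx/1.3206) e^{-λ₁t}.
Decay rate: λ₁ = 2.845π²/1.3206² ≈ 16.101.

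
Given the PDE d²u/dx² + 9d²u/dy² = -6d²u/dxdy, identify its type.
Rewriting in standard form: d²u/dx² + 6d²u/dxdy + 9d²u/dy² = 0. The second-order coefficients are A = 1, B = 6, C = 9. Since B² - 4AC = 0 = 0, this is a parabolic PDE.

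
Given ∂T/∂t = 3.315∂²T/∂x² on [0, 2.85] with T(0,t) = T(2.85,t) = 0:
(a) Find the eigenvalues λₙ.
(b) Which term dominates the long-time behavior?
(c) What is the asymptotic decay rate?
Eigenvalues: λₙ = 3.315n²π²/2.85².
First three modes:
  n=1: λ₁ = 3.315π²/2.85² ≈ 4.028
  n=2: λ₂ = 13.26π²/2.85² ≈ 16.112 (4× faster decay)
  n=3: λ₃ = 29.835π²/2.85² ≈ 36.252 (9× faster decay)
As t → ∞, higher modes decay exponentially faster. The n=1 mode dominates: T ~ c₁ sin(πx/2.85) e^{-λ₁t}.
Decay rate: λ₁ = 3.315π²/2.85² ≈ 4.028.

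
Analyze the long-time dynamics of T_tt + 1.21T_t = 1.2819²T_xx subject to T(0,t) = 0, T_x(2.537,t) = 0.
Long-time behavior: T → 0. Damping (γ=1.21) dissipates energy; oscillations decay exponentially.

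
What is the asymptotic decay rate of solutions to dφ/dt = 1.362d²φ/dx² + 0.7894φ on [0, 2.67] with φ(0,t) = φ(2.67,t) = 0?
Eigenvalues: λₙ = 1.362n²π²/2.67² - 0.7894.
First three modes:
  n=1: λ₁ = 1.362π²/2.67² - 0.7894 ≈ 1.096
  n=2: λ₂ = 5.448π²/2.67² - 0.7894 ≈ 6.753
  n=3: λ₃ = 12.258π²/2.67² - 0.7894 ≈ 16.181
Since 1.362π²/2.67² ≈ 1.886 > 0.7894, all λₙ > 0.
The n=1 mode decays slowest → dominates as t → ∞.
Asymptotic: φ ~ c₁ sin(πx/2.67) e^{-λ₁t} with decay rate λ₁ ≈ 1.096.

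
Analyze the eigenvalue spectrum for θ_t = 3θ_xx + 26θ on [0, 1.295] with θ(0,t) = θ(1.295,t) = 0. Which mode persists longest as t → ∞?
Eigenvalues: λₙ = 3n²π²/1.295² - 26.
First three modes:
  n=1: λ₁ = 3π²/1.295² - 26 ≈ -8.344
  n=2: λ₂ = 12π²/1.295² - 26 ≈ 44.622
  n=3: λ₃ = 27π²/1.295² - 26 ≈ 132.9
Since 3π²/1.295² ≈ 17.656 < 26, λ₁ < 0.
The n=1 mode grows fastest (−λₙ is largest for n=1) → dominates.
Asymptotic: θ ~ c₁ sin(πx/1.295) e^{8.344t} (exponential growth at rate −λ₁ ≈ 8.344).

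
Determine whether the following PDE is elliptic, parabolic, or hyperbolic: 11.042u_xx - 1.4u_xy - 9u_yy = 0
Coefficients: A = 11.042, B = -1.4, C = -9. B² - 4AC = 399.472, which is positive, so the equation is hyperbolic.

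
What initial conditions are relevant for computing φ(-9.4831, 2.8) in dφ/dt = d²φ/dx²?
The entire real line. The heat equation has infinite propagation speed: any initial disturbance instantly affects all points (though exponentially small far away).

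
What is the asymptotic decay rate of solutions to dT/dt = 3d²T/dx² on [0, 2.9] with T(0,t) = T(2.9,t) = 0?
Eigenvalues: λₙ = 3n²π²/2.9².
First three modes:
  n=1: λ₁ = 3π²/2.9² ≈ 3.521
  n=2: λ₂ = 12π²/2.9² ≈ 14.083 (4× faster decay)
  n=3: λ₃ = 27π²/2.9² ≈ 31.686 (9× faster decay)
As t → ∞, higher modes decay exponentially faster. The n=1 mode dominates: T ~ c₁ sin(πx/2.9) e^{-λ₁t}.
Decay rate: λ₁ = 3π²/2.9² ≈ 3.521.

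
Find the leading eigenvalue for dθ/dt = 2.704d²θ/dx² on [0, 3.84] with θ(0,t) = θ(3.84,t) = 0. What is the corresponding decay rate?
Eigenvalues: λₙ = 2.704n²π²/3.84².
First three modes:
  n=1: λ₁ = 2.704π²/3.84² ≈ 1.81
  n=2: λ₂ = 10.816π²/3.84² ≈ 7.239 (4× faster decay)
  n=3: λ₃ = 24.336π²/3.84² ≈ 16.289 (9× faster decay)
As t → ∞, higher modes decay exponentially faster. The n=1 mode dominates: θ ~ c₁ sin(πx/3.84) e^{-λ₁t}.
Decay rate: λ₁ = 2.704π²/3.84² ≈ 1.81.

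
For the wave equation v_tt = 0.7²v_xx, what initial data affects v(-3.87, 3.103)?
Domain of dependence: [-6.0421, -1.6979]. Signals travel at speed 0.7, so data within |x - -3.87| ≤ 0.7·3.103 = 2.1721 can reach the point.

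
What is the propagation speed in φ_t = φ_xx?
Infinite. The heat equation is parabolic, not hyperbolic, so disturbances propagate instantly.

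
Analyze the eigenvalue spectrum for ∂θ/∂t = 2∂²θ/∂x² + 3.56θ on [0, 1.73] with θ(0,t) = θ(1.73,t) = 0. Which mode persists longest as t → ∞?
Eigenvalues: λₙ = 2n²π²/1.73² - 3.56.
First three modes:
  n=1: λ₁ = 2π²/1.73² - 3.56 ≈ 3.035
  n=2: λ₂ = 8π²/1.73² - 3.56 ≈ 22.821
  n=3: λ₃ = 18π²/1.73² - 3.56 ≈ 55.798
Since 2π²/1.73² ≈ 6.595 > 3.56, all λₙ > 0.
The n=1 mode decays slowest → dominates as t → ∞.
Asymptotic: θ ~ c₁ sin(πx/1.73) e^{-λ₁t} with decay rate λ₁ ≈ 3.035.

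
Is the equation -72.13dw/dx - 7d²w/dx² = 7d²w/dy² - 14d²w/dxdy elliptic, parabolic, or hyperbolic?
Rewriting in standard form: -7d²w/dx² + 14d²w/dxdy - 7d²w/dy² - 72.13dw/dx = 0. Computing B² - 4AC with A = -7, B = 14, C = -7: discriminant = 0 (zero). Answer: parabolic.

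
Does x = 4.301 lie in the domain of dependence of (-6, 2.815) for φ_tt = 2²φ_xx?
No. The domain of dependence is [-11.63, -0.37], and 4.301 is outside this interval.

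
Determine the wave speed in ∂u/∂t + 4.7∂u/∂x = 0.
Speed = 4.7. Information travels along x - 4.7t = const (rightward).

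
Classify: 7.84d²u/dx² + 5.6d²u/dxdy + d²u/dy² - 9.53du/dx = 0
Parabolic (discriminant = 0).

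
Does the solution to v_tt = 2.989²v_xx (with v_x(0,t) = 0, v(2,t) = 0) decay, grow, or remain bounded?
v oscillates (no decay). Energy is conserved; the solution oscillates indefinitely as standing waves.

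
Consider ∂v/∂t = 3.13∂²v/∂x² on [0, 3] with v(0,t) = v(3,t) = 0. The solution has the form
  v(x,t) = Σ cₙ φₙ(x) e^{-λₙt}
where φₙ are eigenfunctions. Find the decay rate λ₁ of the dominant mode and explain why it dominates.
Eigenvalues: λₙ = 3.13n²π²/3².
First three modes:
  n=1: λ₁ = 3.13π²/3² ≈ 3.432
  n=2: λ₂ = 12.52π²/3² ≈ 13.73 (4× faster decay)
  n=3: λ₃ = 28.17π²/3² ≈ 30.892 (9× faster decay)
As t → ∞, higher modes decay exponentially faster. The n=1 mode dominates: v ~ c₁ sin(πx/3) e^{-λ₁t}.
Decay rate: λ₁ = 3.13π²/3² ≈ 3.432.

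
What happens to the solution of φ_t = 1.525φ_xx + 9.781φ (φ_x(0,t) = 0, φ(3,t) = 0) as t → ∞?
φ grows unboundedly. Reaction dominates diffusion (r=9.781 > κπ²/(4L²)≈0.42); solution grows exponentially.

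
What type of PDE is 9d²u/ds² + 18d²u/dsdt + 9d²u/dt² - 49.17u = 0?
With A = 9, B = 18, C = 9, the discriminant is 0. This is a parabolic PDE.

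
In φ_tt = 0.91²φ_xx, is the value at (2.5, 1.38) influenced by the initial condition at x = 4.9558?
No. The domain of dependence is [1.2442, 3.7558], and 4.9558 is outside this interval.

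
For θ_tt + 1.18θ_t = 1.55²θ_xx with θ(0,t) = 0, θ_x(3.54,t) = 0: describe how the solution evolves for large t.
θ → 0. Damping (γ=1.18) dissipates energy; oscillations decay exponentially.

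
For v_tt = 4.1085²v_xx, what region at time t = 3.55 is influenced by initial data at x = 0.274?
Domain of influence: [-14.311175, 14.859175]. Data at x = 0.274 spreads outward at speed 4.1085.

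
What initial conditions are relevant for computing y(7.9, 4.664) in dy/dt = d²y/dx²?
The entire real line. The heat equation has infinite propagation speed: any initial disturbance instantly affects all points (though exponentially small far away).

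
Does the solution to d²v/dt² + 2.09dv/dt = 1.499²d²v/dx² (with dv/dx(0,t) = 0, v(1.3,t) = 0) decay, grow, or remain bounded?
v → 0. Damping (γ=2.09) dissipates energy; oscillations decay exponentially.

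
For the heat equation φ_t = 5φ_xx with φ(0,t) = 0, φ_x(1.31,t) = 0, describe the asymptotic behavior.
φ → 0. Heat escapes through the Dirichlet boundary.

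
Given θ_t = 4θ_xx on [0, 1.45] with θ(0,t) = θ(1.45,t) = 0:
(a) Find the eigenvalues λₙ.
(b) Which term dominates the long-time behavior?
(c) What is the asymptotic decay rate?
Eigenvalues: λₙ = 4n²π²/1.45².
First three modes:
  n=1: λ₁ = 4π²/1.45² ≈ 18.777
  n=2: λ₂ = 16π²/1.45² ≈ 75.108 (4× faster decay)
  n=3: λ₃ = 36π²/1.45² ≈ 168.992 (9× faster decay)
As t → ∞, higher modes decay exponentially faster. The n=1 mode dominates: θ ~ c₁ sin(πx/1.45) e^{-λ₁t}.
Decay rate: λ₁ = 4π²/1.45² ≈ 18.777.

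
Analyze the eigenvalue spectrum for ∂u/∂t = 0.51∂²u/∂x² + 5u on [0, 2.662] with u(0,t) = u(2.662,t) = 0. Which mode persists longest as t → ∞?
Eigenvalues: λₙ = 0.51n²π²/2.662² - 5.
First three modes:
  n=1: λ₁ = 0.51π²/2.662² - 5 ≈ -4.29
  n=2: λ₂ = 2.04π²/2.662² - 5 ≈ -2.159
  n=3: λ₃ = 4.59π²/2.662² - 5 ≈ 1.393
Since 0.51π²/2.662² ≈ 0.71 < 5, λ₁ < 0.
The n=1 mode grows fastest (−λₙ is largest for n=1) → dominates.
Asymptotic: u ~ c₁ sin(πx/2.662) e^{4.29t} (exponential growth at rate −λ₁ ≈ 4.29).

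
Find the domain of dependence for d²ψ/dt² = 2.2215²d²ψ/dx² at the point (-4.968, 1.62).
Domain of dependence: [-8.56683, -1.36917]. Signals travel at speed 2.2215, so data within |x - -4.968| ≤ 2.2215·1.62 = 3.59883 can reach the point.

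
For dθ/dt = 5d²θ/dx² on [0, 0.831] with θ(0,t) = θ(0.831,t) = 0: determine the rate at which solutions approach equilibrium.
Eigenvalues: λₙ = 5n²π²/0.831².
First three modes:
  n=1: λ₁ = 5π²/0.831² ≈ 71.461
  n=2: λ₂ = 20π²/0.831² ≈ 285.843 (4× faster decay)
  n=3: λ₃ = 45π²/0.831² ≈ 643.147 (9× faster decay)
As t → ∞, higher modes decay exponentially faster. The n=1 mode dominates: θ ~ c₁ sin(πx/0.831) e^{-λ₁t}.
Decay rate: λ₁ = 5π²/0.831² ≈ 71.461.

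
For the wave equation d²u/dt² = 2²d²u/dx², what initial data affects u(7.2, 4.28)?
Domain of dependence: [-1.36, 15.76]. Signals travel at speed 2, so data within |x - 7.2| ≤ 2·4.28 = 8.56 can reach the point.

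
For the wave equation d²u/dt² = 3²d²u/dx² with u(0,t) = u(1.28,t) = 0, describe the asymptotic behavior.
u oscillates (no decay). Energy is conserved; the solution oscillates indefinitely as standing waves.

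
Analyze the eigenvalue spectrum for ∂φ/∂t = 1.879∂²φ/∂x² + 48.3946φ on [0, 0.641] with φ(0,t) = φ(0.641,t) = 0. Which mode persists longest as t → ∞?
Eigenvalues: λₙ = 1.879n²π²/0.641² - 48.3946.
First three modes:
  n=1: λ₁ = 1.879π²/0.641² - 48.3946 ≈ -3.26
  n=2: λ₂ = 7.516π²/0.641² - 48.3946 ≈ 132.144
  n=3: λ₃ = 16.911π²/0.641² - 48.3946 ≈ 357.818
Since 1.879π²/0.641² ≈ 45.135 < 48.3946, λ₁ < 0.
The n=1 mode grows fastest (−λₙ is largest for n=1) → dominates.
Asymptotic: φ ~ c₁ sin(πx/0.641) e^{3.26t} (exponential growth at rate −λ₁ ≈ 3.26).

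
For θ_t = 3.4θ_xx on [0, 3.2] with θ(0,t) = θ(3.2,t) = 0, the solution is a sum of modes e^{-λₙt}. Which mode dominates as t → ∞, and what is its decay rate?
Eigenvalues: λₙ = 3.4n²π²/3.2².
First three modes:
  n=1: λ₁ = 3.4π²/3.2² ≈ 3.277
  n=2: λ₂ = 13.6π²/3.2² ≈ 13.108 (4× faster decay)
  n=3: λ₃ = 30.6π²/3.2² ≈ 29.493 (9× faster decay)
As t → ∞, higher modes decay exponentially faster. The n=1 mode dominates: θ ~ c₁ sin(πx/3.2) e^{-λ₁t}.
Decay rate: λ₁ = 3.4π²/3.2² ≈ 3.277.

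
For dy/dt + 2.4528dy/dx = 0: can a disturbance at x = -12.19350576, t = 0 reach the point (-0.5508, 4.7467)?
Yes. The characteristic through (-0.5508, 4.7467) passes through x = -12.19350576.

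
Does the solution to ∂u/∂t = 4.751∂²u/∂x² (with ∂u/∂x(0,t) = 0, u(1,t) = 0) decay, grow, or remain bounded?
u → 0. Heat escapes through the Dirichlet boundary.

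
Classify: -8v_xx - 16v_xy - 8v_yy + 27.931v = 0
Parabolic (discriminant = 0).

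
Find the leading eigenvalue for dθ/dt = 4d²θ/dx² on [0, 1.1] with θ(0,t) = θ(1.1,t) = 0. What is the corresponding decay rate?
Eigenvalues: λₙ = 4n²π²/1.1².
First three modes:
  n=1: λ₁ = 4π²/1.1² ≈ 32.627
  n=2: λ₂ = 16π²/1.1² ≈ 130.507 (4× faster decay)
  n=3: λ₃ = 36π²/1.1² ≈ 293.641 (9× faster decay)
As t → ∞, higher modes decay exponentially faster. The n=1 mode dominates: θ ~ c₁ sin(πx/1.1) e^{-λ₁t}.
Decay rate: λ₁ = 4π²/1.1² ≈ 32.627.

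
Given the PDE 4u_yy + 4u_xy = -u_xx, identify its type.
Rewriting in standard form: u_xx + 4u_xy + 4u_yy = 0. The second-order coefficients are A = 1, B = 4, C = 4. Since B² - 4AC = 0 = 0, this is a parabolic PDE.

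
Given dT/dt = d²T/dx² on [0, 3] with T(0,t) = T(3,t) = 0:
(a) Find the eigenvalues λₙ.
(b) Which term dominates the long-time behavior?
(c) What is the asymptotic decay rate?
Eigenvalues: λₙ = n²π²/3².
First three modes:
  n=1: λ₁ = π²/3² ≈ 1.097
  n=2: λ₂ = 4π²/3² ≈ 4.386 (4× faster decay)
  n=3: λ₃ = 9π²/3² ≈ 9.87 (9× faster decay)
As t → ∞, higher modes decay exponentially faster. The n=1 mode dominates: T ~ c₁ sin(πx/3) e^{-λ₁t}.
Decay rate: λ₁ = π²/3² ≈ 1.097.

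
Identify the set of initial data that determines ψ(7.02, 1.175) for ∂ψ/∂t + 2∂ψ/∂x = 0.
A single point: x = 4.67. The characteristic through (7.02, 1.175) is x - 2t = const, so x = 7.02 - 2·1.175 = 4.67.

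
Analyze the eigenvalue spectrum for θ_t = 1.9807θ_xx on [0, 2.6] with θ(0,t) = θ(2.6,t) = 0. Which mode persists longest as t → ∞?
Eigenvalues: λₙ = 1.9807n²π²/2.6².
First three modes:
  n=1: λ₁ = 1.9807π²/2.6² ≈ 2.892
  n=2: λ₂ = 7.9228π²/2.6² ≈ 11.567 (4× faster decay)
  n=3: λ₃ = 17.8263π²/2.6² ≈ 26.026 (9× faster decay)
As t → ∞, higher modes decay exponentially faster. The n=1 mode dominates: θ ~ c₁ sin(πx/2.6) e^{-λ₁t}.
Decay rate: λ₁ = 1.9807π²/2.6² ≈ 2.892.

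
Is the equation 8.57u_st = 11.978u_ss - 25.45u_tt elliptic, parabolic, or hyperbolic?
Rewriting in standard form: -11.978u_ss + 8.57u_st + 25.45u_tt = 0. Computing B² - 4AC with A = -11.978, B = 8.57, C = 25.45: discriminant = 1292.8053 (positive). Answer: hyperbolic.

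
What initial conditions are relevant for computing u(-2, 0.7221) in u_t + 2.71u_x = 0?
A single point: x = -3.956891. The characteristic through (-2, 0.7221) is x - 2.71t = const, so x = -2 - 2.71·0.7221 = -3.956891.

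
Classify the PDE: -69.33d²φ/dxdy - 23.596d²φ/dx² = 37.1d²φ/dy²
Rewriting in standard form: -23.596d²φ/dx² - 69.33d²φ/dxdy - 37.1d²φ/dy² = 0. A = -23.596, B = -69.33, C = -37.1. Discriminant B² - 4AC = 1305.0025. Since 1305.0025 > 0, hyperbolic.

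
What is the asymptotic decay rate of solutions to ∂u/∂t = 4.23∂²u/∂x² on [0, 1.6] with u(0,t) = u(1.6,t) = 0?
Eigenvalues: λₙ = 4.23n²π²/1.6².
First three modes:
  n=1: λ₁ = 4.23π²/1.6² ≈ 16.308
  n=2: λ₂ = 16.92π²/1.6² ≈ 65.232 (4× faster decay)
  n=3: λ₃ = 38.07π²/1.6² ≈ 146.772 (9× faster decay)
As t → ∞, higher modes decay exponentially faster. The n=1 mode dominates: u ~ c₁ sin(πx/1.6) e^{-λ₁t}.
Decay rate: λ₁ = 4.23π²/1.6² ≈ 16.308.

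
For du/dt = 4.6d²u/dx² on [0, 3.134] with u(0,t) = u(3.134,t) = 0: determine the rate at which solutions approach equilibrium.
Eigenvalues: λₙ = 4.6n²π²/3.134².
First three modes:
  n=1: λ₁ = 4.6π²/3.134² ≈ 4.622
  n=2: λ₂ = 18.4π²/3.134² ≈ 18.489 (4× faster decay)
  n=3: λ₃ = 41.4π²/3.134² ≈ 41.601 (9× faster decay)
As t → ∞, higher modes decay exponentially faster. The n=1 mode dominates: u ~ c₁ sin(πx/3.134) e^{-λ₁t}.
Decay rate: λ₁ = 4.6π²/3.134² ≈ 4.622.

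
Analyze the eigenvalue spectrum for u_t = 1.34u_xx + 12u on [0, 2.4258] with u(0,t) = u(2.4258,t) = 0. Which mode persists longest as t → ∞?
Eigenvalues: λₙ = 1.34n²π²/2.4258² - 12.
First three modes:
  n=1: λ₁ = 1.34π²/2.4258² - 12 ≈ -9.753
  n=2: λ₂ = 5.36π²/2.4258² - 12 ≈ -3.01
  n=3: λ₃ = 12.06π²/2.4258² - 12 ≈ 8.227
Since 1.34π²/2.4258² ≈ 2.247 < 12, λ₁ < 0.
The n=1 mode grows fastest (−λₙ is largest for n=1) → dominates.
Asymptotic: u ~ c₁ sin(πx/2.4258) e^{9.753t} (exponential growth at rate −λ₁ ≈ 9.753).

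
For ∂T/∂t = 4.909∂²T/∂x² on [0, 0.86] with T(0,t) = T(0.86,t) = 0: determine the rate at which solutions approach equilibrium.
Eigenvalues: λₙ = 4.909n²π²/0.86².
First three modes:
  n=1: λ₁ = 4.909π²/0.86² ≈ 65.508
  n=2: λ₂ = 19.636π²/0.86² ≈ 262.033 (4× faster decay)
  n=3: λ₃ = 44.181π²/0.86² ≈ 589.574 (9× faster decay)
As t → ∞, higher modes decay exponentially faster. The n=1 mode dominates: T ~ c₁ sin(πx/0.86) e^{-λ₁t}.
Decay rate: λ₁ = 4.909π²/0.86² ≈ 65.508.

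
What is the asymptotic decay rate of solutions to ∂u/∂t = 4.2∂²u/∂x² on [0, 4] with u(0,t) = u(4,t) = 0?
Eigenvalues: λₙ = 4.2n²π²/4².
First three modes:
  n=1: λ₁ = 4.2π²/4² ≈ 2.591
  n=2: λ₂ = 16.8π²/4² ≈ 10.363 (4× faster decay)
  n=3: λ₃ = 37.8π²/4² ≈ 23.317 (9× faster decay)
As t → ∞, higher modes decay exponentially faster. The n=1 mode dominates: u ~ c₁ sin(πx/4) e^{-λ₁t}.
Decay rate: λ₁ = 4.2π²/4² ≈ 2.591.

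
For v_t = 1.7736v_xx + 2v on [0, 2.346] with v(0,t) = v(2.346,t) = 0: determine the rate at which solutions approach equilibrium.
Eigenvalues: λₙ = 1.7736n²π²/2.346² - 2.
First three modes:
  n=1: λ₁ = 1.7736π²/2.346² - 2 ≈ 1.181
  n=2: λ₂ = 7.0944π²/2.346² - 2 ≈ 10.722
  n=3: λ₃ = 15.9624π²/2.346² - 2 ≈ 26.625
Since 1.7736π²/2.346² ≈ 3.181 > 2, all λₙ > 0.
The n=1 mode decays slowest → dominates as t → ∞.
Asymptotic: v ~ c₁ sin(πx/2.346) e^{-λ₁t} with decay rate λ₁ ≈ 1.181.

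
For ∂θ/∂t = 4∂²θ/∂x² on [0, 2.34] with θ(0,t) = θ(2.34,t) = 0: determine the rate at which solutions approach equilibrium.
Eigenvalues: λₙ = 4n²π²/2.34².
First three modes:
  n=1: λ₁ = 4π²/2.34² ≈ 7.21
  n=2: λ₂ = 16π²/2.34² ≈ 28.84 (4× faster decay)
  n=3: λ₃ = 36π²/2.34² ≈ 64.889 (9× faster decay)
As t → ∞, higher modes decay exponentially faster. The n=1 mode dominates: θ ~ c₁ sin(πx/2.34) e^{-λ₁t}.
Decay rate: λ₁ = 4π²/2.34² ≈ 7.21.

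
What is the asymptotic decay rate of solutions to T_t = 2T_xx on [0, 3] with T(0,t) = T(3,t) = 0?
Eigenvalues: λₙ = 2n²π²/3².
First three modes:
  n=1: λ₁ = 2π²/3² ≈ 2.193
  n=2: λ₂ = 8π²/3² ≈ 8.773 (4× faster decay)
  n=3: λ₃ = 18π²/3² ≈ 19.739 (9× faster decay)
As t → ∞, higher modes decay exponentially faster. The n=1 mode dominates: T ~ c₁ sin(πx/3) e^{-λ₁t}.
Decay rate: λ₁ = 2π²/3² ≈ 2.193.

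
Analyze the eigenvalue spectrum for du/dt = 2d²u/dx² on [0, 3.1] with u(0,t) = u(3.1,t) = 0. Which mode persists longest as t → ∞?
Eigenvalues: λₙ = 2n²π²/3.1².
First three modes:
  n=1: λ₁ = 2π²/3.1² ≈ 2.054
  n=2: λ₂ = 8π²/3.1² ≈ 8.216 (4× faster decay)
  n=3: λ₃ = 18π²/3.1² ≈ 18.486 (9× faster decay)
As t → ∞, higher modes decay exponentially faster. The n=1 mode dominates: u ~ c₁ sin(πx/3.1) e^{-λ₁t}.
Decay rate: λ₁ = 2π²/3.1² ≈ 2.054.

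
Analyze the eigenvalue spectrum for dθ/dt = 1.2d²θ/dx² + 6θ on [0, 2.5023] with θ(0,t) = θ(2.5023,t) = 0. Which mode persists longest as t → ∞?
Eigenvalues: λₙ = 1.2n²π²/2.5023² - 6.
First three modes:
  n=1: λ₁ = 1.2π²/2.5023² - 6 ≈ -4.109
  n=2: λ₂ = 4.8π²/2.5023² - 6 ≈ 1.566
  n=3: λ₃ = 10.8π²/2.5023² - 6 ≈ 11.023
Since 1.2π²/2.5023² ≈ 1.891 < 6, λ₁ < 0.
The n=1 mode grows fastest (−λₙ is largest for n=1) → dominates.
Asymptotic: θ ~ c₁ sin(πx/2.5023) e^{4.109t} (exponential growth at rate −λ₁ ≈ 4.109).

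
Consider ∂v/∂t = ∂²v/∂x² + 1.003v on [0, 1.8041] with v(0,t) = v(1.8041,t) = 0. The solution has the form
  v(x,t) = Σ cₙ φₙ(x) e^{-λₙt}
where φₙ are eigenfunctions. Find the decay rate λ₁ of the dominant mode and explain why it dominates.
Eigenvalues: λₙ = n²π²/1.8041² - 1.003.
First three modes:
  n=1: λ₁ = π²/1.8041² - 1.003 ≈ 2.029
  n=2: λ₂ = 4π²/1.8041² - 1.003 ≈ 11.126
  n=3: λ₃ = 9π²/1.8041² - 1.003 ≈ 26.288
Since π²/1.8041² ≈ 3.032 > 1.003, all λₙ > 0.
The n=1 mode decays slowest → dominates as t → ∞.
Asymptotic: v ~ c₁ sin(πx/1.8041) e^{-λ₁t} with decay rate λ₁ ≈ 2.029.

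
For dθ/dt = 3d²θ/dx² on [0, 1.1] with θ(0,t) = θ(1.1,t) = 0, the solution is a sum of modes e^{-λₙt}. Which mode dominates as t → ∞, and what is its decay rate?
Eigenvalues: λₙ = 3n²π²/1.1².
First three modes:
  n=1: λ₁ = 3π²/1.1² ≈ 24.47
  n=2: λ₂ = 12π²/1.1² ≈ 97.88 (4× faster decay)
  n=3: λ₃ = 27π²/1.1² ≈ 220.231 (9× faster decay)
As t → ∞, higher modes decay exponentially faster. The n=1 mode dominates: θ ~ c₁ sin(πx/1.1) e^{-λ₁t}.
Decay rate: λ₁ = 3π²/1.1² ≈ 24.47.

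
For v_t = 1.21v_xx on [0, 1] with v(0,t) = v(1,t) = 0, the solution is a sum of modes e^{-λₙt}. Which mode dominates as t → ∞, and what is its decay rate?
Eigenvalues: λₙ = 1.21n²π².
First three modes:
  n=1: λ₁ = 1.21π² ≈ 11.942
  n=2: λ₂ = 4.84π² ≈ 47.769 (4× faster decay)
  n=3: λ₃ = 10.89π² ≈ 107.48 (9× faster decay)
As t → ∞, higher modes decay exponentially faster. The n=1 mode dominates: v ~ c₁ sin(πx) e^{-λ₁t}.
Decay rate: λ₁ = 1.21π² ≈ 11.942.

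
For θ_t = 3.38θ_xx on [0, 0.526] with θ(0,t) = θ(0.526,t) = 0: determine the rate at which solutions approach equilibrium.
Eigenvalues: λₙ = 3.38n²π²/0.526².
First three modes:
  n=1: λ₁ = 3.38π²/0.526² ≈ 120.572
  n=2: λ₂ = 13.52π²/0.526² ≈ 482.286 (4× faster decay)
  n=3: λ₃ = 30.42π²/0.526² ≈ 1085.144 (9× faster decay)
As t → ∞, higher modes decay exponentially faster. The n=1 mode dominates: θ ~ c₁ sin(πx/0.526) e^{-λ₁t}.
Decay rate: λ₁ = 3.38π²/0.526² ≈ 120.572.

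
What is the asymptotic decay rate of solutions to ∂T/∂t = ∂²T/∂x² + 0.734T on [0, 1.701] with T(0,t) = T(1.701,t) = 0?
Eigenvalues: λₙ = n²π²/1.701² - 0.734.
First three modes:
  n=1: λ₁ = π²/1.701² - 0.734 ≈ 2.677
  n=2: λ₂ = 4π²/1.701² - 0.734 ≈ 12.91
  n=3: λ₃ = 9π²/1.701² - 0.734 ≈ 29.966
Since π²/1.701² ≈ 3.411 > 0.734, all λₙ > 0.
The n=1 mode decays slowest → dominates as t → ∞.
Asymptotic: T ~ c₁ sin(πx/1.701) e^{-λ₁t} with decay rate λ₁ ≈ 2.677.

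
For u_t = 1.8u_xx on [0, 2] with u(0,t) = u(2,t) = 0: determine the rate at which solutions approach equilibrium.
Eigenvalues: λₙ = 1.8n²π²/2².
First three modes:
  n=1: λ₁ = 1.8π²/2² ≈ 4.441
  n=2: λ₂ = 7.2π²/2² ≈ 17.765 (4× faster decay)
  n=3: λ₃ = 16.2π²/2² ≈ 39.972 (9× faster decay)
As t → ∞, higher modes decay exponentially faster. The n=1 mode dominates: u ~ c₁ sin(πx/2) e^{-λ₁t}.
Decay rate: λ₁ = 1.8π²/2² ≈ 4.441.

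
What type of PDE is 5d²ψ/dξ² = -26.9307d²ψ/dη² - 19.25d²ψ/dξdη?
Rewriting in standard form: 5d²ψ/dξ² + 19.25d²ψ/dξdη + 26.9307d²ψ/dη² = 0. With A = 5, B = 19.25, C = 26.9307, the discriminant is -168.0515. This is an elliptic PDE.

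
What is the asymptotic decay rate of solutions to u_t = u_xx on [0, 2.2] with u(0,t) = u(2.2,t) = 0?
Eigenvalues: λₙ = n²π²/2.2².
First three modes:
  n=1: λ₁ = π²/2.2² ≈ 2.039
  n=2: λ₂ = 4π²/2.2² ≈ 8.157 (4× faster decay)
  n=3: λ₃ = 9π²/2.2² ≈ 18.353 (9× faster decay)
As t → ∞, higher modes decay exponentially faster. The n=1 mode dominates: u ~ c₁ sin(πx/2.2) e^{-λ₁t}.
Decay rate: λ₁ = π²/2.2² ≈ 2.039.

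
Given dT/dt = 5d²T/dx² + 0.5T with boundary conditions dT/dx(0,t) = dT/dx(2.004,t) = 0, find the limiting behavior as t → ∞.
T grows unboundedly. With Neumann BCs the constant mode has diffusion eigenvalue 0, so any r > 0 makes it grow like e^(0.5t); solution grows exponentially.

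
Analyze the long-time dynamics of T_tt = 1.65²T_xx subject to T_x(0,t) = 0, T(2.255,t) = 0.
Long-time behavior: T oscillates (no decay). Energy is conserved; the solution oscillates indefinitely as standing waves.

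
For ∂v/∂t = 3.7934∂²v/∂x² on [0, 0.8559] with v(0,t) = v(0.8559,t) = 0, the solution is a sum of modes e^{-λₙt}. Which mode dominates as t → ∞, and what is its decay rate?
Eigenvalues: λₙ = 3.7934n²π²/0.8559².
First three modes:
  n=1: λ₁ = 3.7934π²/0.8559² ≈ 51.107
  n=2: λ₂ = 15.1736π²/0.8559² ≈ 204.429 (4× faster decay)
  n=3: λ₃ = 34.1406π²/0.8559² ≈ 459.965 (9× faster decay)
As t → ∞, higher modes decay exponentially faster. The n=1 mode dominates: v ~ c₁ sin(πx/0.8559) e^{-λ₁t}.
Decay rate: λ₁ = 3.7934π²/0.8559² ≈ 51.107.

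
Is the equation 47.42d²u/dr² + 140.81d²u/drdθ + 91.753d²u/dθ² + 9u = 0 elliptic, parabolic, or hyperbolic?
Computing B² - 4AC with A = 47.42, B = 140.81, C = 91.753: discriminant = 2423.74706 (positive). Answer: hyperbolic.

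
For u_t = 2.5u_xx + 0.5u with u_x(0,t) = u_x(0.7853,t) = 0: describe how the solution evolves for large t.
u grows unboundedly. With Neumann BCs the constant mode has diffusion eigenvalue 0, so any r > 0 makes it grow like e^(0.5t); solution grows exponentially.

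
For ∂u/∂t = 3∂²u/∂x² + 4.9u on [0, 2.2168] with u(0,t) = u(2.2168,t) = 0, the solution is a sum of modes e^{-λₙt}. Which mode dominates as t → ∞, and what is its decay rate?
Eigenvalues: λₙ = 3n²π²/2.2168² - 4.9.
First three modes:
  n=1: λ₁ = 3π²/2.2168² - 4.9 ≈ 1.125
  n=2: λ₂ = 12π²/2.2168² - 4.9 ≈ 19.201
  n=3: λ₃ = 27π²/2.2168² - 4.9 ≈ 49.326
Since 3π²/2.2168² ≈ 6.025 > 4.9, all λₙ > 0.
The n=1 mode decays slowest → dominates as t → ∞.
Asymptotic: u ~ c₁ sin(πx/2.2168) e^{-λ₁t} with decay rate λ₁ ≈ 1.125.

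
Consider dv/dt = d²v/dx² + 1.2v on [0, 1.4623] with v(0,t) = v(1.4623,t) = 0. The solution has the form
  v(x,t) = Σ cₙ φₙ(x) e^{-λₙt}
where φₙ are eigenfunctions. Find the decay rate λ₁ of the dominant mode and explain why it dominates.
Eigenvalues: λₙ = n²π²/1.4623² - 1.2.
First three modes:
  n=1: λ₁ = π²/1.4623² - 1.2 ≈ 3.416
  n=2: λ₂ = 4π²/1.4623² - 1.2 ≈ 17.262
  n=3: λ₃ = 9π²/1.4623² - 1.2 ≈ 40.34
Since π²/1.4623² ≈ 4.616 > 1.2, all λₙ > 0.
The n=1 mode decays slowest → dominates as t → ∞.
Asymptotic: v ~ c₁ sin(πx/1.4623) e^{-λ₁t} with decay rate λ₁ ≈ 3.416.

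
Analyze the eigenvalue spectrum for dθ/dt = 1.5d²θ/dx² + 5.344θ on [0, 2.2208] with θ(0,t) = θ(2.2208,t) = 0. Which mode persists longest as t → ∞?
Eigenvalues: λₙ = 1.5n²π²/2.2208² - 5.344.
First three modes:
  n=1: λ₁ = 1.5π²/2.2208² - 5.344 ≈ -2.342
  n=2: λ₂ = 6π²/2.2208² - 5.344 ≈ 6.663
  n=3: λ₃ = 13.5π²/2.2208² - 5.344 ≈ 21.672
Since 1.5π²/2.2208² ≈ 3.002 < 5.344, λ₁ < 0.
The n=1 mode grows fastest (−λₙ is largest for n=1) → dominates.
Asymptotic: θ ~ c₁ sin(πx/2.2208) e^{2.342t} (exponential growth at rate −λ₁ ≈ 2.342).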